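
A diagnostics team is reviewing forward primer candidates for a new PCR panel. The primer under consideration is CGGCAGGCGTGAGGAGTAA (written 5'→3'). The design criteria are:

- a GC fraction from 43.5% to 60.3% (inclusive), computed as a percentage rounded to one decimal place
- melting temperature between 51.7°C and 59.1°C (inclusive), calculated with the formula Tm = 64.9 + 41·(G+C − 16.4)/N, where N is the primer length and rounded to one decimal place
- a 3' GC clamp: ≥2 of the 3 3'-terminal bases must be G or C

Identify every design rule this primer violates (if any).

Fails: GC content, GC clamp.

Base counts: A=5, T=2, G=9, C=3 (length 19).
GC content: GC 12/19 = 63.2%, outside 43.5–60.3% ✗
Tm: Tm = 64.9 + 41·(12 − 16.4)/19 = 55.4°C ✓
GC clamp: 3' end TAA has 0 G/C, need ≥2 ✗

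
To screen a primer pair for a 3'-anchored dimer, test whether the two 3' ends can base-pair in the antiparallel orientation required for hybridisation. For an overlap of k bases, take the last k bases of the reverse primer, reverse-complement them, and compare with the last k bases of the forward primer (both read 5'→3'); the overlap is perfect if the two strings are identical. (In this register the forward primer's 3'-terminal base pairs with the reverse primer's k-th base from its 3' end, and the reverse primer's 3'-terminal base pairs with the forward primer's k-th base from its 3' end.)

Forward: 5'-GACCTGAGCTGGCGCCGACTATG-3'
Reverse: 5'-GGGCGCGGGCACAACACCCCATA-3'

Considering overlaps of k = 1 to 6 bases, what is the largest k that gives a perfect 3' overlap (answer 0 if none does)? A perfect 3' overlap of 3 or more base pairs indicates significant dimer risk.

Longest perfect overlap: 4 complementary base pairs; significant dimer risk (threshold 3).

Last 6 bases (5'→3') — forward …ACTATG, reverse …CCCATA.
Reverse complement of the reverse primer's last 6 bases: TATGGG; its first k bases are the reverse complement of the reverse primer's last k bases, so a perfect k-base overlap needs the forward primer's last k bases to equal them.
Comparing (forward last k vs required): k=1: G vs T ✗; k=2: TG vs TA ✗; k=3: ATG vs TAT ✗; k=4: TATG vs TATG ✓; k=5: CTATG vs TATGG ✗; k=6: ACTATG vs TATGGG ✗.
Only k = 4 is perfect, so the longest perfect 3' overlap is 4.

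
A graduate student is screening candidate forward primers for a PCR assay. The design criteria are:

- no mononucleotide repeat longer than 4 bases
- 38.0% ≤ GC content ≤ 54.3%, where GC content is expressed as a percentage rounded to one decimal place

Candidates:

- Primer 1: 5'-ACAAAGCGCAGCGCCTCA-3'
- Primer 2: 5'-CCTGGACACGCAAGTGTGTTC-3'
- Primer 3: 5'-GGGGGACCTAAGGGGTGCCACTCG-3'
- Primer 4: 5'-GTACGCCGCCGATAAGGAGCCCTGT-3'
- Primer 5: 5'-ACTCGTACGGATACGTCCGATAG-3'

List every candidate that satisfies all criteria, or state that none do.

Primer 1 (18 nt, A=6 T=1 G=4 C=7): longest run = 3 ✓; GC 11/18 = 61.1%, outside 38.0–54.3% ✗ — fails.
Primer 2 (21 nt, A=4 T=5 G=6 C=6): longest run = 2 ✓; GC 12/21 = 57.1%, outside 38.0–54.3% ✗ — fails.
Primer 3 (24 nt, A=4 T=3 G=11 C=6): longest run = 5, exceeds 4 ✗; GC 17/24 = 70.8%, outside 38.0–54.3% ✗ — fails.
Primer 4 (25 nt, A=5 T=4 G=8 C=8): longest run = 3 ✓; GC 16/25 = 64.0%, outside 38.0–54.3% ✗ — fails.
Primer 5 (23 nt, A=6 T=5 G=6 C=6): longest run = 2 ✓; GC 12/23 = 52.2% ✓ — passes.

Primer 5 only.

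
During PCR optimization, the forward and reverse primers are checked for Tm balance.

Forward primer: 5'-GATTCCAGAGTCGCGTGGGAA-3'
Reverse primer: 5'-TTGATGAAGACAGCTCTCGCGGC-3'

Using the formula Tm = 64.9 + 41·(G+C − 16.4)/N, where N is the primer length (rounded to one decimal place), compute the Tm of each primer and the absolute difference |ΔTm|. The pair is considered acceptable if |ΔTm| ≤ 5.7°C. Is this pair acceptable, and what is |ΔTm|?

Forward: G+C = 12, N = 21 → Tm = 64.9 + 41·(12 − 16.4)/21 = 56.3°C.
Reverse: G+C = 13, N = 23 → Tm = 64.9 + 41·(13 − 16.4)/23 = 58.8°C.
|ΔTm| = |56.3 − 58.8| = 2.5°C, ≤ 5.7°C.

|ΔTm| = 2.5°C; the pair is acceptable.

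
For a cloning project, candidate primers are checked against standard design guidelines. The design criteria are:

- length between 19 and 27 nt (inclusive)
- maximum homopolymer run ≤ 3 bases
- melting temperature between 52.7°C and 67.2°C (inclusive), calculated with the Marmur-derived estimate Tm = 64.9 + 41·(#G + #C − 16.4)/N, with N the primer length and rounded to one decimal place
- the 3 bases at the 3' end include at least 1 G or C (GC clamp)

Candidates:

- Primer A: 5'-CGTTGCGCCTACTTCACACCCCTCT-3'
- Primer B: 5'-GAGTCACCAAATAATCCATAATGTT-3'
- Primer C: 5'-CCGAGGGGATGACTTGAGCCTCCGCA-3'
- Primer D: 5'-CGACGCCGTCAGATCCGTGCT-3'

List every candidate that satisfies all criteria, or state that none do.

Primer A (25 nt, A=3 T=7 G=3 C=12): length 25 ✓; longest run = 4, exceeds 3 ✗; Tm = 64.9 + 41·(15 − 16.4)/25 = 62.6°C ✓; 3' end TCT has 1 G/C ✓ — fails.
Primer B (25 nt, A=10 T=7 G=3 C=5): length 25 ✓; longest run = 3 ✓; Tm = 64.9 + 41·(8 − 16.4)/25 = 51.1°C, outside 52.7–67.2°C ✗; 3' end GTT has 1 G/C ✓ — fails.
Primer C (26 nt, A=5 T=4 G=9 C=8): length 26 ✓; longest run = 4, exceeds 3 ✗; Tm = 64.9 + 41·(17 − 16.4)/26 = 65.8°C ✓; 3' end GCA has 2 G/C ✓ — fails.
Primer D (21 nt, A=3 T=4 G=6 C=8): length 21 ✓; longest run = 2 ✓; Tm = 64.9 + 41·(14 − 16.4)/21 = 60.2°C ✓; 3' end GCT has 2 G/C ✓ — passes.

Primer D only.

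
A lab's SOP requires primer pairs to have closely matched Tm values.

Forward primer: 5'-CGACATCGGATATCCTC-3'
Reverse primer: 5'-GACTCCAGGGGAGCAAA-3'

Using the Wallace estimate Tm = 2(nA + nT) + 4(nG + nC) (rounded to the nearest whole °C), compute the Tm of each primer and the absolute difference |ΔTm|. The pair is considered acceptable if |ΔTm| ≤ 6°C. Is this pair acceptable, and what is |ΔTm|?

|ΔTm| = 2°C; the pair is acceptable.

Forward: A=4 T=4 G=3 C=6 → Tm = 2·8 + 4·9 = 52°C.
Reverse: A=6 T=1 G=6 C=4 → Tm = 2·7 + 4·10 = 54°C.
|ΔTm| = |52 − 54| = 2°C, ≤ 6°C.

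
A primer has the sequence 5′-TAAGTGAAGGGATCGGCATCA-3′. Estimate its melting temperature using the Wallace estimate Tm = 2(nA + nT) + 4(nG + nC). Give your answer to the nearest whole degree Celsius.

Base counts: A=7, T=4, G=7, C=3 (length 21).
Tm = 2·(7+4) + 4·(7+3) = 2·11 + 4·10 = 22 + 40 = 62°C.

62°C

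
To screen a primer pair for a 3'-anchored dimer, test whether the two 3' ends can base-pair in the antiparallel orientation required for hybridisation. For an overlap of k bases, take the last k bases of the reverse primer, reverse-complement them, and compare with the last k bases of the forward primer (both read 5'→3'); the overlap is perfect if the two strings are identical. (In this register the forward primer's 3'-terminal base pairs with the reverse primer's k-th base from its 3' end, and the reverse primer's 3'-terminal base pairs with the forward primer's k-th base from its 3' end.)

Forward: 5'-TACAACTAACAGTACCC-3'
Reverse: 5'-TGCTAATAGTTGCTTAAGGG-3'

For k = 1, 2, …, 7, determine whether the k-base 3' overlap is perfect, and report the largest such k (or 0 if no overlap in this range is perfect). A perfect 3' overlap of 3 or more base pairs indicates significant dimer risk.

Last 7 bases (5'→3') — forward …AGTACCC, reverse …TTAAGGG.
Reverse complement of the reverse primer's last 7 bases: CCCTTAA; its first k bases are the reverse complement of the reverse primer's last k bases, so a perfect k-base overlap needs the forward primer's last k bases to equal them.
Comparing (forward last k vs required): k=1: C vs C ✓; k=2: CC vs CC ✓; k=3: CCC vs CCC ✓; k=4: ACCC vs CCCT ✗; k=5: TACCC vs CCCTT ✗; k=6: GTACCC vs CCCTTA ✗; k=7: AGTACCC vs CCCTTAA ✗.
Perfect overlaps at k = 1, 2, 3; the largest is 3.

Longest perfect overlap: 3 complementary base pairs; significant dimer risk (threshold 3).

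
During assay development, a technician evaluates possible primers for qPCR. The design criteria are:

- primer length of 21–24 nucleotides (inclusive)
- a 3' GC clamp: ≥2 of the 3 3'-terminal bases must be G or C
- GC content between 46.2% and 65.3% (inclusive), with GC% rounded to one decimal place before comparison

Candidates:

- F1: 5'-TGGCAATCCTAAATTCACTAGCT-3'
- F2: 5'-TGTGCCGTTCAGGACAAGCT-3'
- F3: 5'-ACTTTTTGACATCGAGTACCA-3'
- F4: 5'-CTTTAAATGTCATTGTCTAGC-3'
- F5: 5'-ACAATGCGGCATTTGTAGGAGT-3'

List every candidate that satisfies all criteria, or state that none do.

None of the candidates satisfy all criteria.

F1 (23 nt, A=7 T=7 G=3 C=6): length 23 ✓; 3' end GCT has 2 G/C ✓; GC 9/23 = 39.1%, outside 46.2–65.3% ✗ — fails.
F2 (20 nt, A=4 T=5 G=6 C=5): length 20, outside 21–24 ✗; 3' end GCT has 2 G/C ✓; GC 11/20 = 55.0% ✓ — fails.
F3 (21 nt, A=6 T=7 G=3 C=5): length 21 ✓; 3' end CCA has 2 G/C ✓; GC 8/21 = 38.1%, outside 46.2–65.3% ✗ — fails.
F4 (21 nt, A=5 T=9 G=3 C=4): length 21 ✓; 3' end AGC has 2 G/C ✓; GC 7/21 = 33.3%, outside 46.2–65.3% ✗ — fails.
F5 (22 nt, A=6 T=6 G=7 C=3): length 22 ✓; 3' end AGT has 1 G/C, need ≥2 ✗; GC 10/22 = 45.5%, outside 46.2–65.3% ✗ — fails.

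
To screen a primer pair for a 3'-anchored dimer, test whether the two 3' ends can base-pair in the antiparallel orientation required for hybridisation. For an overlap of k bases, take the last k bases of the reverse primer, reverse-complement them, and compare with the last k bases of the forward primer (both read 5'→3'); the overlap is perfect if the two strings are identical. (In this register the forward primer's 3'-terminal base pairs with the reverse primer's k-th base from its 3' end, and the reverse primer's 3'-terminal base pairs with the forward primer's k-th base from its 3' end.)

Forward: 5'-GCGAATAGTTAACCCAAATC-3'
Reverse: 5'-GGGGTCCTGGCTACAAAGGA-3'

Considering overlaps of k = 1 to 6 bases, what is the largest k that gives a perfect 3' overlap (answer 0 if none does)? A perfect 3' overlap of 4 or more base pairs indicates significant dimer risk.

Last 6 bases (5'→3') — forward …CAAATC, reverse …AAAGGA.
Reverse complement of the reverse primer's last 6 bases: TCCTTT; its first k bases are the reverse complement of the reverse primer's last k bases, so a perfect k-base overlap needs the forward primer's last k bases to equal them.
Comparing (forward last k vs required): k=1: C vs T ✗; k=2: TC vs TC ✓; k=3: ATC vs TCC ✗; k=4: AATC vs TCCT ✗; k=5: AAATC vs TCCTT ✗; k=6: CAAATC vs TCCTTT ✗.
Only k = 2 is perfect, so the longest perfect 3' overlap is 2.

Longest perfect overlap: 2 complementary base pairs; below the dimer-risk threshold (threshold 4).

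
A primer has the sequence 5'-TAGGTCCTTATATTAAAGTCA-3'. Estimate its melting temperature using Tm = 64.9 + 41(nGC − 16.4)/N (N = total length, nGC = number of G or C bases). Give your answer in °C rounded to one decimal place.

44.6°C

Base counts: A=7, T=8, G=3, C=3; G+C = 6, N = 21.
Tm = 64.9 + 41·(6 − 16.4)/21 = 64.9 + -426.40/21 = 44.6°C.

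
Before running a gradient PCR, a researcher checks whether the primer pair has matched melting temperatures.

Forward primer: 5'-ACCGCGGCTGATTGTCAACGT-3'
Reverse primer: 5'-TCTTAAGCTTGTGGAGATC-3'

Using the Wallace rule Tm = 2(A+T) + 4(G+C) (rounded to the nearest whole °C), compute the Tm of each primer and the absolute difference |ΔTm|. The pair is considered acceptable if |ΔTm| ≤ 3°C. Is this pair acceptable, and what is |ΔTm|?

|ΔTm| = 12°C; the pair is not acceptable.

Forward: A=4 T=5 G=6 C=6 → Tm = 2·9 + 4·12 = 66°C.
Reverse: A=4 T=7 G=5 C=3 → Tm = 2·11 + 4·8 = 54°C.
|ΔTm| = |66 − 54| = 12°C, > 3°C.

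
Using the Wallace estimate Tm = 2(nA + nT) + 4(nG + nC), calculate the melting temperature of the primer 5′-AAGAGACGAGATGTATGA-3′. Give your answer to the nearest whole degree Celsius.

Base counts: A=8, T=3, G=6, C=1 (length 18).
Tm = 2·(8+3) + 4·(6+1) = 2·11 + 4·7 = 22 + 28 = 50°C.

50°C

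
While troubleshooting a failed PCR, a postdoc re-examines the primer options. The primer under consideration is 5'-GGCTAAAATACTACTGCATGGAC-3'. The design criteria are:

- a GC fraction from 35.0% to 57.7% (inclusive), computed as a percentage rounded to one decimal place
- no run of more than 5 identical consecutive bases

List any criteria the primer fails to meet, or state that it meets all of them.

Base counts: A=8, T=5, G=5, C=5 (length 23).
GC content: GC 10/23 = 43.5% ✓
homopolymer run: longest run = 4 ✓

Meets all criteria.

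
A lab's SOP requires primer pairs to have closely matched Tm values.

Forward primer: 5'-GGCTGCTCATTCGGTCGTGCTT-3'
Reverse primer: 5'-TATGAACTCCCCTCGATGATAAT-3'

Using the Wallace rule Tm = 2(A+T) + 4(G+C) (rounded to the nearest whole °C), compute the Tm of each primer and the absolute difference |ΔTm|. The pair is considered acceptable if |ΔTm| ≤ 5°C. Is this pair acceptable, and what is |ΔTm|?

Forward: A=1 T=8 G=7 C=6 → Tm = 2·9 + 4·13 = 70°C.
Reverse: A=7 T=7 G=3 C=6 → Tm = 2·14 + 4·9 = 64°C.
|ΔTm| = |70 − 64| = 6°C, > 5°C.

|ΔTm| = 6°C; the pair is not acceptable.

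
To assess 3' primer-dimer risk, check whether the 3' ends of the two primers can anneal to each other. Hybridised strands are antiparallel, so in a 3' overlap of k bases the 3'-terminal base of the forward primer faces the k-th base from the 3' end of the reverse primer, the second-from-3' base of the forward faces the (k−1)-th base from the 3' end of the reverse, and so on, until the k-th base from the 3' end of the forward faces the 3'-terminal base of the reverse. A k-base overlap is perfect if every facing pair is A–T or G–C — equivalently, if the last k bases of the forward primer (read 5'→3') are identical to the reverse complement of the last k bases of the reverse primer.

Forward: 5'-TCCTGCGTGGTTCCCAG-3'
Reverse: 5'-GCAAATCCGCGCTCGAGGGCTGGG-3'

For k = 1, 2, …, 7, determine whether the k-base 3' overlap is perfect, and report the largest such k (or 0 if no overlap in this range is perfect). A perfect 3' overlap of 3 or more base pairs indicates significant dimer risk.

Longest perfect overlap: 5 complementary base pairs; significant dimer risk (threshold 3).

Last 7 bases (5'→3') — forward …TTCCCAG, reverse …GGCTGGG.
Reverse complement of the reverse primer's last 7 bases: CCCAGCC; its first k bases are the reverse complement of the reverse primer's last k bases, so a perfect k-base overlap needs the forward primer's last k bases to equal them.
Comparing (forward last k vs required): k=1: G vs C ✗; k=2: AG vs CC ✗; k=3: CAG vs CCC ✗; k=4: CCAG vs CCCA ✗; k=5: CCCAG vs CCCAG ✓; k=6: TCCCAG vs CCCAGC ✗; k=7: TTCCCAG vs CCCAGCC ✗.
Only k = 5 is perfect, so the longest perfect 3' overlap is 5.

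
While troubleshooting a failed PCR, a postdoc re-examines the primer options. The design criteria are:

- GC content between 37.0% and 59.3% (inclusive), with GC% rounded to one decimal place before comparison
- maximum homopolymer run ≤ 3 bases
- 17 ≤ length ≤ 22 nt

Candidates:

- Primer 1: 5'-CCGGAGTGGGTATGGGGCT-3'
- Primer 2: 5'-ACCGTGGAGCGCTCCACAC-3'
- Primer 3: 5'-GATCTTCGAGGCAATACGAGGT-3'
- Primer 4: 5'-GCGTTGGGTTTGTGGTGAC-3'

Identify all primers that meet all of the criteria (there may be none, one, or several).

Primer 1 (19 nt, A=2 T=4 G=10 C=3): GC 13/19 = 68.4%, outside 37.0–59.3% ✗; longest run = 4, exceeds 3 ✗; length 19 ✓ — fails.
Primer 2 (19 nt, A=4 T=2 G=5 C=8): GC 13/19 = 68.4%, outside 37.0–59.3% ✗; longest run = 2 ✓; length 19 ✓ — fails.
Primer 3 (22 nt, A=6 T=5 G=7 C=4): GC 11/22 = 50.0% ✓; longest run = 2 ✓; length 22 ✓ — passes.
Primer 4 (19 nt, A=1 T=7 G=9 C=2): GC 11/19 = 57.9% ✓; longest run = 3 ✓; length 19 ✓ — passes.

Primer 3 and Primer 4.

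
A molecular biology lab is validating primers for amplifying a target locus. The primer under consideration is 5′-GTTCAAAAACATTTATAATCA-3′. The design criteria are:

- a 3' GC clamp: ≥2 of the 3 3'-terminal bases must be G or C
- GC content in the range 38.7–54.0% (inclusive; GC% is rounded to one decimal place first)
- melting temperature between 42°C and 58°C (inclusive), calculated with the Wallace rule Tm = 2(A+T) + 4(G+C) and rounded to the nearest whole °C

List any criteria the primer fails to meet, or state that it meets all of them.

Base counts: A=10, T=7, G=1, C=3 (length 21).
GC clamp: 3' end TCA has 1 G/C, need ≥2 ✗
GC content: GC 4/21 = 19.0%, outside 38.7–54.0% ✗
Tm: Tm = 2·17 + 4·4 = 50°C ✓

Fails: GC clamp, GC content.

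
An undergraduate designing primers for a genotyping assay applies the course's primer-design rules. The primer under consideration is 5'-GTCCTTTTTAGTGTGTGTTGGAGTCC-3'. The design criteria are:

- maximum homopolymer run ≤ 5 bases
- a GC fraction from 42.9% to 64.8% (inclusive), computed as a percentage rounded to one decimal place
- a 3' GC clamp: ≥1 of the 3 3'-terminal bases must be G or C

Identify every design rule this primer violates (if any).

Base counts: A=2, T=12, G=8, C=4 (length 26).
homopolymer run: longest run = 5 ✓
GC content: GC 12/26 = 46.2% ✓
GC clamp: 3' end TCC has 2 G/C ✓

Meets all criteria.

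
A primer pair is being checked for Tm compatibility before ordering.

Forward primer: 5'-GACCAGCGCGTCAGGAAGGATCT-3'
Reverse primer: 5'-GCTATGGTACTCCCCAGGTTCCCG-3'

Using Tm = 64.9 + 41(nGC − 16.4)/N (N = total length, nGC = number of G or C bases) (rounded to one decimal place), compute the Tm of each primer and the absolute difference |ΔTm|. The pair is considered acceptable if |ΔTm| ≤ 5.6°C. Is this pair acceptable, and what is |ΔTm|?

|ΔTm| = 1.9°C; the pair is acceptable.

Forward: G+C = 14, N = 23 → Tm = 64.9 + 41·(14 − 16.4)/23 = 60.6°C.
Reverse: G+C = 15, N = 24 → Tm = 64.9 + 41·(15 − 16.4)/24 = 62.5°C.
|ΔTm| = |60.6 − 62.5| = 1.9°C, ≤ 5.6°C.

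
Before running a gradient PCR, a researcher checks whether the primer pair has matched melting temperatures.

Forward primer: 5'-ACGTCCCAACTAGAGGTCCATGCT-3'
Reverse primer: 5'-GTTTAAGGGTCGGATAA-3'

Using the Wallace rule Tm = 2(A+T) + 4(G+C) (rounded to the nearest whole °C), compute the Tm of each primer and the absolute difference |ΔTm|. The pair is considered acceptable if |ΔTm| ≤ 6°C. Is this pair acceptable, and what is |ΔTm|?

Forward: A=6 T=5 G=5 C=8 → Tm = 2·11 + 4·13 = 74°C.
Reverse: A=5 T=5 G=6 C=1 → Tm = 2·10 + 4·7 = 48°C.
|ΔTm| = |74 − 48| = 26°C, > 6°C.

|ΔTm| = 26°C; the pair is not acceptable.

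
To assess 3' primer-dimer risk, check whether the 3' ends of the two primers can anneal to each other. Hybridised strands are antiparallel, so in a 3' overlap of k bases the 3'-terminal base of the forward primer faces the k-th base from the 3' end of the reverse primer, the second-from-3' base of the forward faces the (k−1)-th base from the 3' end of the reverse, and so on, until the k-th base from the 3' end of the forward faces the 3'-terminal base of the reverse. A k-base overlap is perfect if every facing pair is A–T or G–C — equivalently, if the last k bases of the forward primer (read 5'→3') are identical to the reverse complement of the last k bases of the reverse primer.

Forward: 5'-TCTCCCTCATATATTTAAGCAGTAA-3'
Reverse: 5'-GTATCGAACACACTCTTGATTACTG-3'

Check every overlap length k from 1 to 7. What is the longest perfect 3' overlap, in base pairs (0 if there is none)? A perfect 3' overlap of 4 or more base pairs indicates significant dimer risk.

Last 7 bases (5'→3') — forward …GCAGTAA, reverse …ATTACTG.
Reverse complement of the reverse primer's last 7 bases: CAGTAAT; its first k bases are the reverse complement of the reverse primer's last k bases, so a perfect k-base overlap needs the forward primer's last k bases to equal them.
Comparing (forward last k vs required): k=1: A vs C ✗; k=2: AA vs CA ✗; k=3: TAA vs CAG ✗; k=4: GTAA vs CAGT ✗; k=5: AGTAA vs CAGTA ✗; k=6: CAGTAA vs CAGTAA ✓; k=7: GCAGTAA vs CAGTAAT ✗.
Only k = 6 is perfect, so the longest perfect 3' overlap is 6.

Longest perfect overlap: 6 complementary base pairs; significant dimer risk (threshold 4).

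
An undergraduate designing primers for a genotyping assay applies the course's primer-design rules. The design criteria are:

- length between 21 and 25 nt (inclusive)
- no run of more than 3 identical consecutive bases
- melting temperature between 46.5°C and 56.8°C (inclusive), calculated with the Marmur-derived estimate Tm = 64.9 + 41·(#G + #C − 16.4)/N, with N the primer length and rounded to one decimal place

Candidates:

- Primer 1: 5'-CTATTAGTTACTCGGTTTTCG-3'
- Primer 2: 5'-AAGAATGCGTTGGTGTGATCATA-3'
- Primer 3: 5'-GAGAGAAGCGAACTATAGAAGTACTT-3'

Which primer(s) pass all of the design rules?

Primer 2 only.

Primer 1 (21 nt, A=3 T=10 G=4 C=4): length 21 ✓; longest run = 4, exceeds 3 ✗; Tm = 64.9 + 41·(8 − 16.4)/21 = 48.5°C ✓ — fails.
Primer 2 (23 nt, A=7 T=7 G=7 C=2): length 23 ✓; longest run = 2 ✓; Tm = 64.9 + 41·(9 − 16.4)/23 = 51.7°C ✓ — passes.
Primer 3 (26 nt, A=11 T=5 G=7 C=3): length 26, outside 21–25 ✗; longest run = 2 ✓; Tm = 64.9 + 41·(10 − 16.4)/26 = 54.8°C ✓ — fails.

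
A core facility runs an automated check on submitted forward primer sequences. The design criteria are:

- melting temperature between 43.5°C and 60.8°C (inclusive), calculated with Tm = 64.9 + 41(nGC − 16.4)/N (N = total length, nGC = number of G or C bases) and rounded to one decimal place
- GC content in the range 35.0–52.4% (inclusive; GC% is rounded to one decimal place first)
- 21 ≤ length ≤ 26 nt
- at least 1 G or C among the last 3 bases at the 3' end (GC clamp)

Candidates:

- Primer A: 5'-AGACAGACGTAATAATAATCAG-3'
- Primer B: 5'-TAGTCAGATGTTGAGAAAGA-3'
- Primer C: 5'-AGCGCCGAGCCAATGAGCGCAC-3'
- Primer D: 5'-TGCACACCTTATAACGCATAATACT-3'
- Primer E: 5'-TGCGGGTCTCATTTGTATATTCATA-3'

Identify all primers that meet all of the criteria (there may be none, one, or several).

Primer D only.

Primer A (22 nt, A=11 T=4 G=4 C=3): Tm = 64.9 + 41·(7 − 16.4)/22 = 47.4°C ✓; GC 7/22 = 31.8%, outside 35.0–52.4% ✗; length 22 ✓; 3' end CAG has 2 G/C ✓ — fails.
Primer B (20 nt, A=8 T=5 G=6 C=1): Tm = 64.9 + 41·(7 − 16.4)/20 = 45.6°C ✓; GC 7/20 = 35.0% ✓; length 20, outside 21–26 ✗; 3' end AGA has 1 G/C ✓ — fails.
Primer C (22 nt, A=6 T=1 G=7 C=8): Tm = 64.9 + 41·(15 − 16.4)/22 = 62.3°C, outside 43.5–60.8°C ✗; GC 15/22 = 68.2%, outside 35.0–52.4% ✗; length 22 ✓; 3' end CAC has 2 G/C ✓ — fails.
Primer D (25 nt, A=9 T=7 G=2 C=7): Tm = 64.9 + 41·(9 − 16.4)/25 = 52.8°C ✓; GC 9/25 = 36.0% ✓; length 25 ✓; 3' end ACT has 1 G/C ✓ — passes.
Primer E (25 nt, A=5 T=11 G=5 C=4): Tm = 64.9 + 41·(9 − 16.4)/25 = 52.8°C ✓; GC 9/25 = 36.0% ✓; length 25 ✓; 3' end ATA has 0 G/C, need ≥1 ✗ — fails.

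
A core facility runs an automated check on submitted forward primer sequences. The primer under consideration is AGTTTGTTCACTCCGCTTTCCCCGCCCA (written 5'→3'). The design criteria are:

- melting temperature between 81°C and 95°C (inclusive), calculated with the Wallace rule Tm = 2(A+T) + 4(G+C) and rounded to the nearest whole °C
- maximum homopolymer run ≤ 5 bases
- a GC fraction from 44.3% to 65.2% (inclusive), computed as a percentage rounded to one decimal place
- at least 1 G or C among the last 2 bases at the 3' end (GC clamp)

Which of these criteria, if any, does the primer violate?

Meets all criteria.

Base counts: A=3, T=9, G=4, C=12 (length 28).
Tm: Tm = 2·12 + 4·16 = 88°C ✓
homopolymer run: longest run = 4 ✓
GC content: GC 16/28 = 57.1% ✓
GC clamp: 3' end CA has 1 G/C ✓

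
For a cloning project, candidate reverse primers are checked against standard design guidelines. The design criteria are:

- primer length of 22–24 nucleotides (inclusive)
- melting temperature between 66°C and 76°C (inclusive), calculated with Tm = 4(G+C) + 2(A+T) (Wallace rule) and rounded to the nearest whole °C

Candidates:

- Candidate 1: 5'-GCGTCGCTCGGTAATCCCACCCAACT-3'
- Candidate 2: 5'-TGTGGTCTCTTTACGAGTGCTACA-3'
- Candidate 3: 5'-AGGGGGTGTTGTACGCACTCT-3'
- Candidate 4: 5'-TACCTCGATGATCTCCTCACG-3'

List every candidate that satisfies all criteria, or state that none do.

Candidate 2 only.

Candidate 1 (26 nt, A=5 T=5 G=5 C=11): length 26, outside 22–24 ✗; Tm = 2·10 + 4·16 = 84°C, outside 66–76°C ✗ — fails.
Candidate 2 (24 nt, A=4 T=9 G=6 C=5): length 24 ✓; Tm = 2·13 + 4·11 = 70°C ✓ — passes.
Candidate 3 (21 nt, A=3 T=6 G=8 C=4): length 21, outside 22–24 ✗; Tm = 2·9 + 4·12 = 66°C ✓ — fails.
Candidate 4 (21 nt, A=4 T=6 G=3 C=8): length 21, outside 22–24 ✗; Tm = 2·10 + 4·11 = 64°C, outside 66–76°C ✗ — fails.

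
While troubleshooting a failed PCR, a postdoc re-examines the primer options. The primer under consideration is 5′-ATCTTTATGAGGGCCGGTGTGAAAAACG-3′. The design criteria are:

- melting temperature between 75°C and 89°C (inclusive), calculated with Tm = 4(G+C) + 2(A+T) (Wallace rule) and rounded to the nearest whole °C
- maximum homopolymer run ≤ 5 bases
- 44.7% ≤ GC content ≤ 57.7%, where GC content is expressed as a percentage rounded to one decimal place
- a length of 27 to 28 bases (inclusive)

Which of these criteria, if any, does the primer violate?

Meets all criteria.

Base counts: A=8, T=7, G=9, C=4 (length 28).
Tm: Tm = 2·15 + 4·13 = 82°C ✓
homopolymer run: longest run = 5 ✓
GC content: GC 13/28 = 46.4% ✓
length: length 28 ✓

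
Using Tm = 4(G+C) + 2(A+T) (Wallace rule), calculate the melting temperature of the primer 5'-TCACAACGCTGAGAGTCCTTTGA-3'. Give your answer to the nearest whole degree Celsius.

68°C

Base counts: A=6, T=6, G=5, C=6 (length 23).
Tm = 2·(6+6) + 4·(5+6) = 2·12 + 4·11 = 24 + 44 = 68°C.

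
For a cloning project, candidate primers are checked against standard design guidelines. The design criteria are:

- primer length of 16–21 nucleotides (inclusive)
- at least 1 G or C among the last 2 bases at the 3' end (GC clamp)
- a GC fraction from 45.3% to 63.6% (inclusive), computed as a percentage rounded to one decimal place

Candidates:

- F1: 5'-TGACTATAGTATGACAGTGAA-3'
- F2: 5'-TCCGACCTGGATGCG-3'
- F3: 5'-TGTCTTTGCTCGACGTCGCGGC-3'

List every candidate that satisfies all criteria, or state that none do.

F1 (21 nt, A=8 T=6 G=5 C=2): length 21 ✓; 3' end AA has 0 G/C, need ≥1 ✗; GC 7/21 = 33.3%, outside 45.3–63.6% ✗ — fails.
F2 (15 nt, A=2 T=3 G=5 C=5): length 15, outside 16–21 ✗; 3' end CG has 2 G/C ✓; GC 10/15 = 66.7%, outside 45.3–63.6% ✗ — fails.
F3 (22 nt, A=1 T=7 G=7 C=7): length 22, outside 16–21 ✗; 3' end GC has 2 G/C ✓; GC 14/22 = 63.6% ✓ — fails.

None of the candidates satisfy all criteria.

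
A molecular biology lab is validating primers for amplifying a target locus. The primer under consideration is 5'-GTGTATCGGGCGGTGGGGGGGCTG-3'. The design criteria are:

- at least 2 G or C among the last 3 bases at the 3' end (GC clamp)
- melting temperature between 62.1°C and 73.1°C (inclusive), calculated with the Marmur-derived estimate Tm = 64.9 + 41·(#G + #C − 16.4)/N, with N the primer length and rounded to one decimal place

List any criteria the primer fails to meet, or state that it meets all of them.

Meets all criteria.

Base counts: A=1, T=5, G=15, C=3 (length 24).
GC clamp: 3' end CTG has 2 G/C ✓
Tm: Tm = 64.9 + 41·(18 − 16.4)/24 = 67.6°C ✓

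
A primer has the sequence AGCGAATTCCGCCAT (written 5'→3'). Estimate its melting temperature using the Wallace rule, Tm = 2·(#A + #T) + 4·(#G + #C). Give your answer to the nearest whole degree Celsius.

46°C

Base counts: A=4, T=3, G=3, C=5 (length 15).
Tm = 2·(4+3) + 4·(3+5) = 2·7 + 4·8 = 14 + 32 = 46°C.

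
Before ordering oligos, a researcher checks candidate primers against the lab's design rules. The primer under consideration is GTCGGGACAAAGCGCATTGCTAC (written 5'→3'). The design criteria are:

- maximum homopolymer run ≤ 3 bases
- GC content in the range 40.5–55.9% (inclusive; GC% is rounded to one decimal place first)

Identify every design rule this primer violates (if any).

Base counts: A=6, T=4, G=7, C=6 (length 23).
homopolymer run: longest run = 3 ✓
GC content: GC 13/23 = 56.5%, outside 40.5–55.9% ✗

Fails: GC content.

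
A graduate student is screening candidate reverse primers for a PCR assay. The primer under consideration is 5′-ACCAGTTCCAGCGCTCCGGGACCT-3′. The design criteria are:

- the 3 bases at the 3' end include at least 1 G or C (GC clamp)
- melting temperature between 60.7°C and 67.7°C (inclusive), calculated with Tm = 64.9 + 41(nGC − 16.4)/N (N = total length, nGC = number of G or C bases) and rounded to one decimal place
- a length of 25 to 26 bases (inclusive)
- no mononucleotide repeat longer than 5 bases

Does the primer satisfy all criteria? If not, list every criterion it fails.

Fails: length.

Base counts: A=4, T=4, G=6, C=10 (length 24).
GC clamp: 3' end CCT has 2 G/C ✓
Tm: Tm = 64.9 + 41·(16 − 16.4)/24 = 64.2°C ✓
length: length 24, outside 25–26 ✗
homopolymer run: longest run = 3 ✓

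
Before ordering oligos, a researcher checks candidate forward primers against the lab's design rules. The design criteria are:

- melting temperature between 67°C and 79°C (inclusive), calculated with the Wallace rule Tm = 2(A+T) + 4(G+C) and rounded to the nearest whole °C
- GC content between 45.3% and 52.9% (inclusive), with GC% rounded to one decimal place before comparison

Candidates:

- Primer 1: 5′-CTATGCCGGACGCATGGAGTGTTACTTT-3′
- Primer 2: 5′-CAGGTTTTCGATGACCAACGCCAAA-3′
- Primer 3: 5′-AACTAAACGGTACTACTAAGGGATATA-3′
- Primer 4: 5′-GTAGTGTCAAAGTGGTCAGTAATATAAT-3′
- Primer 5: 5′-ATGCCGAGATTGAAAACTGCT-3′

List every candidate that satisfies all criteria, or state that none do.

Primer 2 only.

Primer 1 (28 nt, A=5 T=9 G=8 C=6): Tm = 2·14 + 4·14 = 84°C, outside 67–79°C ✗; GC 14/28 = 50.0% ✓ — fails.
Primer 2 (25 nt, A=8 T=5 G=5 C=7): Tm = 2·13 + 4·12 = 74°C ✓; GC 12/25 = 48.0% ✓ — passes.
Primer 3 (27 nt, A=12 T=6 G=5 C=4): Tm = 2·18 + 4·9 = 72°C ✓; GC 9/27 = 33.3%, outside 45.3–52.9% ✗ — fails.
Primer 4 (28 nt, A=10 T=9 G=7 C=2): Tm = 2·19 + 4·9 = 74°C ✓; GC 9/28 = 32.1%, outside 45.3–52.9% ✗ — fails.
Primer 5 (21 nt, A=7 T=5 G=5 C=4): Tm = 2·12 + 4·9 = 60°C, outside 67–79°C ✗; GC 9/21 = 42.9%, outside 45.3–52.9% ✗ — fails.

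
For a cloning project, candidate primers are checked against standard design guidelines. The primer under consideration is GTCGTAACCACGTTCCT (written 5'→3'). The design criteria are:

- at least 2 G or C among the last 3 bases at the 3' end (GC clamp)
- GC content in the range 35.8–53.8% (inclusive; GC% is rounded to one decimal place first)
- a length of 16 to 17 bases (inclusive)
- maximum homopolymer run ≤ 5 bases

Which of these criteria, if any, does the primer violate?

Base counts: A=3, T=5, G=3, C=6 (length 17).
GC clamp: 3' end CCT has 2 G/C ✓
GC content: GC 9/17 = 52.9% ✓
length: length 17 ✓
homopolymer run: longest run = 2 ✓

Meets all criteria.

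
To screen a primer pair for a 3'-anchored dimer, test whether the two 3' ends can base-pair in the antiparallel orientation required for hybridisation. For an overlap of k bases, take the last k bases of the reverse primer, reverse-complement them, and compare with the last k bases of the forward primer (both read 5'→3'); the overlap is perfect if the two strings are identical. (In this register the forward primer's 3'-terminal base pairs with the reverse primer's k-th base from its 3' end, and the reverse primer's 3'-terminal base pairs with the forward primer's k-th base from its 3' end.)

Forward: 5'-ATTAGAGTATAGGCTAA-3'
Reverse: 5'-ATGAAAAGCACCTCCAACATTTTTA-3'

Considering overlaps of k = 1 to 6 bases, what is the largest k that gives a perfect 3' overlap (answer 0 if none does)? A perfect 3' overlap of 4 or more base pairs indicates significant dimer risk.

Longest perfect overlap: 3 complementary base pairs; below the dimer-risk threshold (threshold 4).

Last 6 bases (5'→3') — forward …GGCTAA, reverse …TTTTTA.
Reverse complement of the reverse primer's last 6 bases: TAAAAA; its first k bases are the reverse complement of the reverse primer's last k bases, so a perfect k-base overlap needs the forward primer's last k bases to equal them.
Comparing (forward last k vs required): k=1: A vs T ✗; k=2: AA vs TA ✗; k=3: TAA vs TAA ✓; k=4: CTAA vs TAAA ✗; k=5: GCTAA vs TAAAA ✗; k=6: GGCTAA vs TAAAAA ✗.
Only k = 3 is perfect, so the longest perfect 3' overlap is 3.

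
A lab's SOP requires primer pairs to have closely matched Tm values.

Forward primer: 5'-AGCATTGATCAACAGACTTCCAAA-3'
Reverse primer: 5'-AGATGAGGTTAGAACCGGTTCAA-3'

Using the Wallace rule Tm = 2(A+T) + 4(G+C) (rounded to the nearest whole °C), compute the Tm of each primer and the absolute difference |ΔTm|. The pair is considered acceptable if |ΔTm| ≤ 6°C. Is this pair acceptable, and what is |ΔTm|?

Forward: A=10 T=5 G=3 C=6 → Tm = 2·15 + 4·9 = 66°C.
Reverse: A=8 T=5 G=7 C=3 → Tm = 2·13 + 4·10 = 66°C.
|ΔTm| = |66 − 66| = 0°C, ≤ 6°C.

|ΔTm| = 0°C; the pair is acceptable.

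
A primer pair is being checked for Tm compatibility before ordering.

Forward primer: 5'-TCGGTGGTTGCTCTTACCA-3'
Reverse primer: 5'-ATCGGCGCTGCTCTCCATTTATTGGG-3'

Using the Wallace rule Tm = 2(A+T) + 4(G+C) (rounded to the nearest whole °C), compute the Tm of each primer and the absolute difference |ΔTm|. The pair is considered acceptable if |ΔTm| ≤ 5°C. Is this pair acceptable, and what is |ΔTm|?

|ΔTm| = 22°C; the pair is not acceptable.

Forward: A=2 T=7 G=5 C=5 → Tm = 2·9 + 4·10 = 58°C.
Reverse: A=3 T=9 G=7 C=7 → Tm = 2·12 + 4·14 = 80°C.
|ΔTm| = |58 − 80| = 22°C, > 5°C.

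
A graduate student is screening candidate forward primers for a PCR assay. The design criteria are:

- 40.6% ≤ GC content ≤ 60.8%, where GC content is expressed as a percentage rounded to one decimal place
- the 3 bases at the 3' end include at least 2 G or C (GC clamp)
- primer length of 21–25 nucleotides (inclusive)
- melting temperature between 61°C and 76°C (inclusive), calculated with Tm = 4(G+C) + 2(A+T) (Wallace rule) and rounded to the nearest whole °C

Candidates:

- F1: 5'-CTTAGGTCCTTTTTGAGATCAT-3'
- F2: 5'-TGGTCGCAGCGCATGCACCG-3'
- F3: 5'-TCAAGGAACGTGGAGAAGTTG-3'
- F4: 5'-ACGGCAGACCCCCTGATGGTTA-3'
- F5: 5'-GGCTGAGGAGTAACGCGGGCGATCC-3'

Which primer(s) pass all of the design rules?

None of the candidates satisfy all criteria.

F1 (22 nt, A=4 T=10 G=4 C=4): GC 8/22 = 36.4%, outside 40.6–60.8% ✗; 3' end CAT has 1 G/C, need ≥2 ✗; length 22 ✓; Tm = 2·14 + 4·8 = 60°C, outside 61–76°C ✗ — fails.
F2 (20 nt, A=3 T=3 G=7 C=7): GC 14/20 = 70.0%, outside 40.6–60.8% ✗; 3' end CCG has 3 G/C ✓; length 20, outside 21–25 ✗; Tm = 2·6 + 4·14 = 68°C ✓ — fails.
F3 (21 nt, A=7 T=4 G=8 C=2): GC 10/21 = 47.6% ✓; 3' end TTG has 1 G/C, need ≥2 ✗; length 21 ✓; Tm = 2·11 + 4·10 = 62°C ✓ — fails.
F4 (22 nt, A=5 T=4 G=6 C=7): GC 13/22 = 59.1% ✓; 3' end TTA has 0 G/C, need ≥2 ✗; length 22 ✓; Tm = 2·9 + 4·13 = 70°C ✓ — fails.
F5 (25 nt, A=5 T=3 G=11 C=6): GC 17/25 = 68.0%, outside 40.6–60.8% ✗; 3' end TCC has 2 G/C ✓; length 25 ✓; Tm = 2·8 + 4·17 = 84°C, outside 61–76°C ✗ — fails.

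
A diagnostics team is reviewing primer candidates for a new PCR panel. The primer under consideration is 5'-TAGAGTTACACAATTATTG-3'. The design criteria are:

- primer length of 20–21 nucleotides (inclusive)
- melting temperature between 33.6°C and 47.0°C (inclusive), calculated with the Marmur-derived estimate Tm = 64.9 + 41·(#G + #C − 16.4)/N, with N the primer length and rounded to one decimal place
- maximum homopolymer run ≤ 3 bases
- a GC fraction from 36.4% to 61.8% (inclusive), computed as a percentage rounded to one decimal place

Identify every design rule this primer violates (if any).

Fails: length, GC content.

Base counts: A=7, T=7, G=3, C=2 (length 19).
length: length 19, outside 20–21 ✗
Tm: Tm = 64.9 + 41·(5 − 16.4)/19 = 40.3°C ✓
homopolymer run: longest run = 2 ✓
GC content: GC 5/19 = 26.3%, outside 36.4–61.8% ✗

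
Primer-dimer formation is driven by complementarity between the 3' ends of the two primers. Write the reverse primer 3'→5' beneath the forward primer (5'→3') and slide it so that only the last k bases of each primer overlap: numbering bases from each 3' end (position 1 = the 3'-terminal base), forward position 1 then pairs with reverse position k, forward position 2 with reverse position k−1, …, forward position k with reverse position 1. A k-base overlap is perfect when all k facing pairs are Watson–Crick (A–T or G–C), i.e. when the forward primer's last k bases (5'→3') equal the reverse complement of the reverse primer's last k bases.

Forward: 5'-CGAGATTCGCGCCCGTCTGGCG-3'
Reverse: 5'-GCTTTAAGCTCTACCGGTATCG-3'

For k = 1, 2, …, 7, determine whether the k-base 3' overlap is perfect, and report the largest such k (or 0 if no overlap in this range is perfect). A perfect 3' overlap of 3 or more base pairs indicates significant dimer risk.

Longest perfect overlap: 2 complementary base pairs; below the dimer-risk threshold (threshold 3).

Last 7 bases (5'→3') — forward …TCTGGCG, reverse …GGTATCG.
Reverse complement of the reverse primer's last 7 bases: CGATACC; its first k bases are the reverse complement of the reverse primer's last k bases, so a perfect k-base overlap needs the forward primer's last k bases to equal them.
Comparing (forward last k vs required): k=1: G vs C ✗; k=2: CG vs CG ✓; k=3: GCG vs CGA ✗; k=4: GGCG vs CGAT ✗; k=5: TGGCG vs CGATA ✗; k=6: CTGGCG vs CGATAC ✗; k=7: TCTGGCG vs CGATACC ✗.
Only k = 2 is perfect, so the longest perfect 3' overlap is 2.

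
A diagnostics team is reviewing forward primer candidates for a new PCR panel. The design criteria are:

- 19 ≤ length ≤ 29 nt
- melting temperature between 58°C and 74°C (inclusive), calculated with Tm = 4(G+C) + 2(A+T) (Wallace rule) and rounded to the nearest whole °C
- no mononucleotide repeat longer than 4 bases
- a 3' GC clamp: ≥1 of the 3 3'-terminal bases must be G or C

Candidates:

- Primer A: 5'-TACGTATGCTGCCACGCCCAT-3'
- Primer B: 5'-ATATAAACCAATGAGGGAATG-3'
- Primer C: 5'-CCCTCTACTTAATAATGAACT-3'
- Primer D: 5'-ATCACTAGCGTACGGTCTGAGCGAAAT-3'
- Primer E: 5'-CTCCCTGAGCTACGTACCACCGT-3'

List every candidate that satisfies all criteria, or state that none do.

Primer A and Primer E.

Primer A (21 nt, A=4 T=5 G=4 C=8): length 21 ✓; Tm = 2·9 + 4·12 = 66°C ✓; longest run = 3 ✓; 3' end CAT has 1 G/C ✓ — passes.
Primer B (21 nt, A=10 T=4 G=5 C=2): length 21 ✓; Tm = 2·14 + 4·7 = 56°C, outside 58–74°C ✗; longest run = 3 ✓; 3' end ATG has 1 G/C ✓ — fails.
Primer C (21 nt, A=7 T=7 G=1 C=6): length 21 ✓; Tm = 2·14 + 4·7 = 56°C, outside 58–74°C ✗; longest run = 3 ✓; 3' end ACT has 1 G/C ✓ — fails.
Primer D (27 nt, A=8 T=6 G=7 C=6): length 27 ✓; Tm = 2·14 + 4·13 = 80°C, outside 58–74°C ✗; longest run = 3 ✓; 3' end AAT has 0 G/C, need ≥1 ✗ — fails.
Primer E (23 nt, A=4 T=5 G=4 C=10): length 23 ✓; Tm = 2·9 + 4·14 = 74°C ✓; longest run = 3 ✓; 3' end CGT has 2 G/C ✓ — passes.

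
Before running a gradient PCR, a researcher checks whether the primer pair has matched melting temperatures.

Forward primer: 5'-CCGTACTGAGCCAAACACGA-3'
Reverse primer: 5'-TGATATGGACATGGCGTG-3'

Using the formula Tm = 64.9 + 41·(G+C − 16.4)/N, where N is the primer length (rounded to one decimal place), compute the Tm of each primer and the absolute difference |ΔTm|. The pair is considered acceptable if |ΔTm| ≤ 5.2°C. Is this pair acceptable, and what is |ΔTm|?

Forward: G+C = 11, N = 20 → Tm = 64.9 + 41·(11 − 16.4)/20 = 53.8°C.
Reverse: G+C = 9, N = 18 → Tm = 64.9 + 41·(9 − 16.4)/18 = 48.0°C.
|ΔTm| = |53.8 − 48.0| = 5.8°C, > 5.2°C.

|ΔTm| = 5.8°C; the pair is not acceptable.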